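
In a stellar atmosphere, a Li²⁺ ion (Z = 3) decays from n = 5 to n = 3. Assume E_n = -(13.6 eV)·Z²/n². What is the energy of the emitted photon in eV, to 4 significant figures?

8.704 eV

The Bohr energies scale as Z², so for Z = 3: E_n = −122.4/n² eV.
E_5 = −122.4/25 = −4.896 eV and E_3 = −122.4/9 = −13.60 eV.
The photon energy is |E_5 − E_3| = 8.704 eV.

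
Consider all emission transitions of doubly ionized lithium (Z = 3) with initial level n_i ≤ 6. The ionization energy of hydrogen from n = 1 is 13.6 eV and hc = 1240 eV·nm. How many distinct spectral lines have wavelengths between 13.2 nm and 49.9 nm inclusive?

Enumerate all n_i → n_f pairs with 1 ≤ n_f < n_i ≤ 6 and compute λ = 1240 / [13.6·9·(1/n_f² − 1/n_i²)].
Lines falling in [13.2, 49.9] nm: 2→1 (13.51 nm), 6→2 (45.59 nm), 5→2 (48.24 nm).

3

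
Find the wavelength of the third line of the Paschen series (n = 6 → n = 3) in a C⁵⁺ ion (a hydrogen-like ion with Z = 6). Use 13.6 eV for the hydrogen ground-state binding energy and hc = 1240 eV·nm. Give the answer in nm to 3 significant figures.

30.4 nm

The Paschen series terminates on n_f = 3; the third line has n_i = 3+3 = 6.
ΔE = 489.6 × (1/3² − 1/6²) = 40.80 eV.
λ = 1240 / 40.80 = 30.4 nm.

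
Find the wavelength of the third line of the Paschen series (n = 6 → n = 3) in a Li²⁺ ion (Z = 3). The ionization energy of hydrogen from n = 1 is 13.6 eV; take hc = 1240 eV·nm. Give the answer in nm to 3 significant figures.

The Paschen series terminates on n_f = 3; the third line has n_i = 3+3 = 6.
ΔE = 122.4 × (1/3² − 1/6²) = 10.20 eV.
λ = 1240 / 10.20 = 122 nm.

122 nm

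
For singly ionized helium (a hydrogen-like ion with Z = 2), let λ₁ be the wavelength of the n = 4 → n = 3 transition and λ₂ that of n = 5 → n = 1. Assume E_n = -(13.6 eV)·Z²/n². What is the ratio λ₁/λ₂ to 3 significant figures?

19.7

λ ∝ 1/ΔE ∝ 1/(1/n_f² − 1/n_i²), and the Z² and hc factors cancel in the ratio.
λ₁/λ₂ = (1/1² − 1/5²)/(1/3² − 1/4²) = 0.9600/0.04861 = 19.7.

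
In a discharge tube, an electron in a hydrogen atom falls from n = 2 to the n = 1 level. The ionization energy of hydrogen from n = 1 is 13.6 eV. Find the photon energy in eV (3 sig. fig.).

10.2 eV

E_2 = −13.60/4 = −3.400 eV and E_1 = −13.60/1 = −13.60 eV.
The photon energy is |E_2 − E_1| = 10.2 eV.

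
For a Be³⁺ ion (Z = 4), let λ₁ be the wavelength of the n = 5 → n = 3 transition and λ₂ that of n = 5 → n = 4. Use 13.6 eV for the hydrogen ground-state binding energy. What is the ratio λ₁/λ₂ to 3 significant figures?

λ ∝ 1/ΔE ∝ 1/(1/n_f² − 1/n_i²), and the Z² and hc factors cancel in the ratio.
λ₁/λ₂ = (1/4² − 1/5²)/(1/3² − 1/5²) = 0.02250/0.07111 = 0.316.

0.316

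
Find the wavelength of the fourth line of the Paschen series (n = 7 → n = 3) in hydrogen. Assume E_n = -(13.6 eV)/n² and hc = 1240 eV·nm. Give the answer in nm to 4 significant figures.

The Paschen series terminates on n_f = 3; the fourth line has n_i = 3+4 = 7.
ΔE = 13.60 × (1/3² − 1/7²) = 1.234 eV.
λ = 1240 / 1.234 = 1005 nm.

1005 nm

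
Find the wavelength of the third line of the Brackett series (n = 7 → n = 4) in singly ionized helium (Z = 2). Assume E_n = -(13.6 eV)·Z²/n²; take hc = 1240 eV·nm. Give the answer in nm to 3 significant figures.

542 nm

The Brackett series terminates on n_f = 4; the third line has n_i = 4+3 = 7.
ΔE = 54.40 × (1/4² − 1/7²) = 2.290 eV.
λ = 1240 / 2.290 = 542 nm.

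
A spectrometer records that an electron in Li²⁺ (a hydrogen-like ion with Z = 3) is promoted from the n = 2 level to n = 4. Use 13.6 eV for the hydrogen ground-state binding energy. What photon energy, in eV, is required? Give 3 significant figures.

23.0 eV

The Bohr energies scale as Z², so for Z = 3: E_n = −122.4/n² eV.
E_4 = −122.4/16 = −7.650 eV and E_2 = −122.4/4 = −30.60 eV.
The photon energy is |E_4 − E_2| = 23.0 eV.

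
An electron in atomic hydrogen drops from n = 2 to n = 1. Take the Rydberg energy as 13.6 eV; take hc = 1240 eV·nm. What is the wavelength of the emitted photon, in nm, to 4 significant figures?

121.6 nm

ΔE = 13.60 × (1/1² − 1/2²) = 13.60 × 0.7500 = 10.20 eV.
λ = hc/ΔE = 1240 / 10.20 = 121.6 nm.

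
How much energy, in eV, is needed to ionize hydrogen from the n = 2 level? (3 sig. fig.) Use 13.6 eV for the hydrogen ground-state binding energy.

3.40 eV

E_2 = −13.60/4 = −3.40 eV, so ionization (to E = 0) requires 3.40 eV.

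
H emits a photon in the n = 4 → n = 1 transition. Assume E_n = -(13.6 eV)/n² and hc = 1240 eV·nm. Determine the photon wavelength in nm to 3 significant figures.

ΔE = 13.60 × (1/1² − 1/4²) = 13.60 × 0.9375 = 12.75 eV.
λ = hc/ΔE = 1240 / 12.75 = 97.3 nm.
This line belongs to the Lyman series.

97.3 nm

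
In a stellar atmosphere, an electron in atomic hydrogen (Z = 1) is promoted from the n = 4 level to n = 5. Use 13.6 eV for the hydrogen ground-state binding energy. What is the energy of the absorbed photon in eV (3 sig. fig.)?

0.306 eV

E_5 = −13.60/25 = −0.5440 eV and E_4 = −13.60/16 = −0.8500 eV.
The photon energy is |E_5 − E_4| = 0.306 eV.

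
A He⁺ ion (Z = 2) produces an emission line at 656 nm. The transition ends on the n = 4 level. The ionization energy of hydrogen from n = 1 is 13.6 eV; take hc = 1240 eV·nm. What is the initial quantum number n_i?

The photon energy is ΔE = hc/λ = 1240 / 656 = 1.890 eV.
With Z = 2, ΔE = 54.40 × (1/n_f² − 1/n_i²), so 1/n_f² − 1/n_i² = 0.03475.
With n_f = 4: 1/n_i² = 1/16 − 0.03475 = 0.02775, so n_i ≈ 6.00.

n_i = 6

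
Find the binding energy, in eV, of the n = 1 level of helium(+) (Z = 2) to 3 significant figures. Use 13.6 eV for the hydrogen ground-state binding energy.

54.4 eV

E_n = −13.6 Z²/n² = −54.40/n² eV for Z = 2.
E_1 = −54.40/1 = −54.4 eV, so ionization (to E = 0) requires 54.4 eV.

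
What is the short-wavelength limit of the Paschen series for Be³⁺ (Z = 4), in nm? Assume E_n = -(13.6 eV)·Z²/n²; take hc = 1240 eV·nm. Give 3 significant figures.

The Paschen series has lower level n_f = 3; the series limit corresponds to n_i → ∞.
ΔE_max = 13.6 × 16 / 3² = 24.18 eV.
λ_min = 1240 / 24.18 = 51.3 nm.

51.3 nm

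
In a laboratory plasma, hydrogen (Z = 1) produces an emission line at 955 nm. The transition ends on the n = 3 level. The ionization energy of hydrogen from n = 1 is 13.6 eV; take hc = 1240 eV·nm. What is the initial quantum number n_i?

The photon energy is ΔE = hc/λ = 1240 / 955 = 1.298 eV.
With Z = 1, ΔE = 13.60 × (1/n_f² − 1/n_i²), so 1/n_f² − 1/n_i² = 0.09547.
With n_f = 3: 1/n_i² = 1/9 − 0.09547 = 0.01564, so n_i ≈ 8.00.

n_i = 8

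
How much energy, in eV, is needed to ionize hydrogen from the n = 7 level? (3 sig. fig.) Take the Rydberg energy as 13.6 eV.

0.278 eV

E_7 = −13.60/49 = −0.278 eV, so ionization (to E = 0) requires 0.278 eV.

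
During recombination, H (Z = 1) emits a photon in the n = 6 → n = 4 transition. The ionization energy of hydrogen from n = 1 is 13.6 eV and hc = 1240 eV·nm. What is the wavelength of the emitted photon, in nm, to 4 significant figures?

2626 nm

ΔE = 13.60 × (1/4² − 1/6²) = 13.60 × 0.03472 = 0.4722 eV.
λ = hc/ΔE = 1240 / 0.4722 = 2626 nm.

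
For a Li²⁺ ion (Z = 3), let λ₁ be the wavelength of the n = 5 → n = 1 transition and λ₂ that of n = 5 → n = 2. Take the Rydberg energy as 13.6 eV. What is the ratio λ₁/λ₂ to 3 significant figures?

λ ∝ 1/ΔE ∝ 1/(1/n_f² − 1/n_i²), and the Z² and hc factors cancel in the ratio.
λ₁/λ₂ = (1/2² − 1/5²)/(1/1² − 1/5²) = 0.2100/0.9600 = 0.219.

0.219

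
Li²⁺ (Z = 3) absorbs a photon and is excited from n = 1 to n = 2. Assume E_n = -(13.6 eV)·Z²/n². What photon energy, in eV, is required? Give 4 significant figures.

The Bohr energies scale as Z², so for Z = 3: E_n = −122.4/n² eV.
E_2 = −122.4/4 = −30.60 eV and E_1 = −122.4/1 = −122.4 eV.
The photon energy is |E_2 − E_1| = 91.80 eV.

91.80 eV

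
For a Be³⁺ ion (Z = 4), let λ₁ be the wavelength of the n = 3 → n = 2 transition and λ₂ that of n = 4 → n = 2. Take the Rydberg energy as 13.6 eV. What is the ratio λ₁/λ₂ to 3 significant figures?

1.35

λ ∝ 1/ΔE ∝ 1/(1/n_f² − 1/n_i²), and the Z² and hc factors cancel in the ratio.
λ₁/λ₂ = (1/2² − 1/4²)/(1/2² − 1/3²) = 0.1875/0.1389 = 1.35.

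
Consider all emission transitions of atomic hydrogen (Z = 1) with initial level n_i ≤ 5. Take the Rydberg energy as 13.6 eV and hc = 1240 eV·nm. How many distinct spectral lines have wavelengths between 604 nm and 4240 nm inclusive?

Enumerate all n_i → n_f pairs with 1 ≤ n_f < n_i ≤ 5 and compute λ = 1240 / [13.6·1·(1/n_f² − 1/n_i²)].
Lines falling in [604, 4240] nm: 3→2 (656.5 nm), 5→3 (1282 nm), 4→3 (1876 nm), 5→4 (4052 nm).

4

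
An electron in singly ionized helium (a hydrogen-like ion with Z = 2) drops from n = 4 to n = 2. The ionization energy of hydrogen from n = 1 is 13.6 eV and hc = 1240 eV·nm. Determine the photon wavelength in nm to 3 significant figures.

For Z = 2 the level energies scale as Z², so the effective Rydberg energy is 13.6 × 4 = 54.40 eV.
ΔE = 54.40 × (1/2² − 1/4²) = 54.40 × 0.1875 = 10.20 eV.
λ = hc/ΔE = 1240 / 10.20 = 122 nm.

122 nm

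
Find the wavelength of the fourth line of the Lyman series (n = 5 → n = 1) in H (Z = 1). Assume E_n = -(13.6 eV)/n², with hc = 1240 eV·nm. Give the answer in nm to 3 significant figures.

The Lyman series terminates on n_f = 1; the fourth line has n_i = 1+4 = 5.
ΔE = 13.60 × (1/1² − 1/5²) = 13.06 eV.
λ = 1240 / 13.06 = 95.0 nm.

95.0 nm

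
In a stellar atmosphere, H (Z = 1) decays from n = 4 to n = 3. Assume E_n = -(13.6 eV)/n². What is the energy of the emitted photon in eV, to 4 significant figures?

0.6611 eV

E_4 = −13.60/16 = −0.8500 eV and E_3 = −13.60/9 = −1.511 eV.
The photon energy is |E_4 − E_3| = 0.6611 eV.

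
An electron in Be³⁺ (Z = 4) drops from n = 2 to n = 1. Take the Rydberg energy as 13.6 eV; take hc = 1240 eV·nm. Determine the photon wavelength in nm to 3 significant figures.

7.60 nm

For Z = 4 the level energies scale as Z², so the effective Rydberg energy is 13.6 × 16 = 217.6 eV.
ΔE = 217.6 × (1/1² − 1/2²) = 217.6 × 0.7500 = 163.2 eV.
λ = hc/ΔE = 1240 / 163.2 = 7.60 nm.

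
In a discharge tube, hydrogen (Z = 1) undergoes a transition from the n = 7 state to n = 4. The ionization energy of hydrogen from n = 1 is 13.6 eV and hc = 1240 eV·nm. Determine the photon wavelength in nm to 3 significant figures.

2170 nm

ΔE = 13.60 × (1/4² − 1/7²) = 13.60 × 0.04209 = 0.5724 eV.
λ = hc/ΔE = 1240 / 0.5724 = 2170 nm.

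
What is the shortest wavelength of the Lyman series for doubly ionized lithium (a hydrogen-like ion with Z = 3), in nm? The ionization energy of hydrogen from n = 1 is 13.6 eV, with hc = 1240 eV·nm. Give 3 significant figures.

The Lyman series has lower level n_f = 1; the series limit corresponds to n_i → ∞.
ΔE_max = 13.6 × 9 / 1² = 122.4 eV.
λ_min = 1240 / 122.4 = 10.1 nm.

10.1 nm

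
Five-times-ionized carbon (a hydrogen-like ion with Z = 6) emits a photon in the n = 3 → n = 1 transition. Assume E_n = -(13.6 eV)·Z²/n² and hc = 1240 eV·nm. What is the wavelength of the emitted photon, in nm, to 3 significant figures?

2.85 nm

For Z = 6 the level energies scale as Z², so the effective Rydberg energy is 13.6 × 36 = 489.6 eV.
ΔE = 489.6 × (1/1² − 1/3²) = 489.6 × 0.8889 = 435.2 eV.
λ = hc/ΔE = 1240 / 435.2 = 2.85 nm.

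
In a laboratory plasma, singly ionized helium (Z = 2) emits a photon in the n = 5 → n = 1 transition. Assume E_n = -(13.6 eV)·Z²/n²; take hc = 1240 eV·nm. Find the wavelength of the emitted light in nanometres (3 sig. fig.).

23.7 nm

For Z = 2 the level energies scale as Z², so the effective Rydberg energy is 13.6 × 4 = 54.40 eV.
ΔE = 54.40 × (1/1² − 1/5²) = 54.40 × 0.9600 = 52.22 eV.
λ = hc/ΔE = 1240 / 52.22 = 23.7 nm.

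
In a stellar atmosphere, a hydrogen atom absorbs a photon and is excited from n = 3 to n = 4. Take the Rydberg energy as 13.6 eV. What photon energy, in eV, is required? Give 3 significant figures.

E_4 = −13.60/16 = −0.8500 eV and E_3 = −13.60/9 = −1.511 eV.
The photon energy is |E_4 − E_3| = 0.661 eV.

0.661 eV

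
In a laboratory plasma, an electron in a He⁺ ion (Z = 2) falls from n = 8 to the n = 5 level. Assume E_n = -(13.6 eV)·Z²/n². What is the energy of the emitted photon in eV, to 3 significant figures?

The Bohr energies scale as Z², so for Z = 2: E_n = −54.40/n² eV.
E_8 = −54.40/64 = −0.8500 eV and E_5 = −54.40/25 = −2.176 eV.
The photon energy is |E_8 − E_5| = 1.33 eV.

1.33 eV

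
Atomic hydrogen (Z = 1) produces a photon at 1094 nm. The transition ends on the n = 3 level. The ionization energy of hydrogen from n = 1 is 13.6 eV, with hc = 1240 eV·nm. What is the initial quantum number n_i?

n_i = 6

The photon energy is ΔE = hc/λ = 1240 / 1094 = 1.133 eV.
With Z = 1, ΔE = 13.60 × (1/n_f² − 1/n_i²), so 1/n_f² − 1/n_i² = 0.08334.
With n_f = 3: 1/n_i² = 1/9 − 0.08334 = 0.02777, so n_i ≈ 6.00.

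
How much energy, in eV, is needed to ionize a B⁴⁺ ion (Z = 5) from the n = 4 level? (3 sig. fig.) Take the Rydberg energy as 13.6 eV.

E_n = −13.6 Z²/n² = −340.0/n² eV for Z = 5.
E_4 = −340.0/16 = −21.3 eV, so ionization (to E = 0) requires 21.3 eV.

21.3 eV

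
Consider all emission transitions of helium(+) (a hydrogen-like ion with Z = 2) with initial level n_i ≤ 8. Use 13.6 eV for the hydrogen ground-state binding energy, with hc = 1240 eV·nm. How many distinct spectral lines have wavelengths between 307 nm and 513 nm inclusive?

3

Enumerate all n_i → n_f pairs with 1 ≤ n_f < n_i ≤ 8 and compute λ = 1240 / [13.6·4·(1/n_f² − 1/n_i²)].
Lines falling in [307, 513] nm: 5→3 (320.5 nm), 4→3 (468.9 nm), 8→4 (486.3 nm).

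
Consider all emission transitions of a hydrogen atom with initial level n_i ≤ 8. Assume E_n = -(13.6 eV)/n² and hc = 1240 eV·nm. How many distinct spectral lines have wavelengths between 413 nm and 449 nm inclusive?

Enumerate all n_i → n_f pairs with 1 ≤ n_f < n_i ≤ 8 and compute λ = 1240 / [13.6·1·(1/n_f² − 1/n_i²)].
Lines falling in [413, 449] nm: 5→2 (434.2 nm).

1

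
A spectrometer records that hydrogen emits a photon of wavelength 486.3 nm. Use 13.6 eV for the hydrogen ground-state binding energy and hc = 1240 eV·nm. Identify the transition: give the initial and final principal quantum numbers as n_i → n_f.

The photon energy is ΔE = hc/λ = 1240 / 486.3 = 2.550 eV.
With Z = 1, ΔE = 13.60 × (1/n_f² − 1/n_i²), so 1/n_f² − 1/n_i² = 0.1875.
Trying n_f = 2 gives 1/n_i² = 0.06251, i.e. n_i ≈ 4; this pair matches.

n_i = 4, n_f = 2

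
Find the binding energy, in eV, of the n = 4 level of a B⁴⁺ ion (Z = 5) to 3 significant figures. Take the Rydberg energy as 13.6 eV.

21.3 eV

E_n = −13.6 Z²/n² = −340.0/n² eV for Z = 5.
E_4 = −340.0/16 = −21.3 eV, so ionization (to E = 0) requires 21.3 eV.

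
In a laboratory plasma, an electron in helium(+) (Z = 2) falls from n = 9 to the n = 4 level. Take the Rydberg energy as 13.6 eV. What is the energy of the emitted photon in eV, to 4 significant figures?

The Bohr energies scale as Z², so for Z = 2: E_n = −54.40/n² eV.
E_9 = −54.40/81 = −0.6716 eV and E_4 = −54.40/16 = −3.400 eV.
The photon energy is |E_9 − E_4| = 2.728 eV.

2.728 eV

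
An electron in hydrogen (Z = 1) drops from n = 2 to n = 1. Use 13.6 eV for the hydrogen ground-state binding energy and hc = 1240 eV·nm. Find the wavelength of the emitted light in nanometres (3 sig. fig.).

122 nm

ΔE = 13.60 × (1/1² − 1/2²) = 13.60 × 0.7500 = 10.20 eV.
λ = hc/ΔE = 1240 / 10.20 = 122 nm.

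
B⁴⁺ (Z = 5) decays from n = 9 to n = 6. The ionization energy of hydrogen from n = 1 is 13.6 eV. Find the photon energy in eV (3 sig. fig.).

The Bohr energies scale as Z², so for Z = 5: E_n = −340.0/n² eV.
E_9 = −340.0/81 = −4.198 eV and E_6 = −340.0/36 = −9.444 eV.
The photon energy is |E_9 − E_6| = 5.25 eV.

5.25 eV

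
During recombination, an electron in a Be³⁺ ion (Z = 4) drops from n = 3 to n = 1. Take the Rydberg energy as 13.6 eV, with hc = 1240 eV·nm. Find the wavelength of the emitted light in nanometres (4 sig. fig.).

6.411 nm

For Z = 4 the level energies scale as Z², so the effective Rydberg energy is 13.6 × 16 = 217.6 eV.
ΔE = 217.6 × (1/1² − 1/3²) = 217.6 × 0.8889 = 193.4 eV.
λ = hc/ΔE = 1240 / 193.4 = 6.411 nm.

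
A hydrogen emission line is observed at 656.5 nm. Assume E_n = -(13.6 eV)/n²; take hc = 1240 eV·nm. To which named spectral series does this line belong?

ΔE = 1240/656.5 = 1.889 eV.
This matches 13.6 × (1/2² − 1/3²), so n_f = 2: the Balmer series.

Balmer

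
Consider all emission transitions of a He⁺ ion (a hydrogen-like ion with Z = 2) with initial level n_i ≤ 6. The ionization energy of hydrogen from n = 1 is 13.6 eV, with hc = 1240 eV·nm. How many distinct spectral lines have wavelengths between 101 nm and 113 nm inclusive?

Enumerate all n_i → n_f pairs with 1 ≤ n_f < n_i ≤ 6 and compute λ = 1240 / [13.6·4·(1/n_f² − 1/n_i²)].
Lines falling in [101, 113] nm: 6→2 (102.6 nm), 5→2 (108.5 nm).

2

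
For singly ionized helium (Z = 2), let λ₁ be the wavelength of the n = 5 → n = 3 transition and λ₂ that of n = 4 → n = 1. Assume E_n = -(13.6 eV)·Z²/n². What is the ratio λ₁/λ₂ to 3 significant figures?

λ ∝ 1/ΔE ∝ 1/(1/n_f² − 1/n_i²), and the Z² and hc factors cancel in the ratio.
λ₁/λ₂ = (1/1² − 1/4²)/(1/3² − 1/5²) = 0.9375/0.07111 = 13.2.

13.2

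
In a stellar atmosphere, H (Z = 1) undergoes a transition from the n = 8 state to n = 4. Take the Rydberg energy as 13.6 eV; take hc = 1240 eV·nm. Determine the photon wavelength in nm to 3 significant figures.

1950 nm

ΔE = 13.60 × (1/4² − 1/8²) = 13.60 × 0.04688 = 0.6375 eV.
λ = hc/ΔE = 1240 / 0.6375 = 1950 nm.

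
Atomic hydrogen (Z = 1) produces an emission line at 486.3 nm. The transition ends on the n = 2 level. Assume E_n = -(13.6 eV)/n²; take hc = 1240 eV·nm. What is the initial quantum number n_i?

The photon energy is ΔE = hc/λ = 1240 / 486.3 = 2.550 eV.
With Z = 1, ΔE = 13.60 × (1/n_f² − 1/n_i²), so 1/n_f² − 1/n_i² = 0.1875.
With n_f = 2: 1/n_i² = 1/4 − 0.1875 = 0.06251, so n_i ≈ 4.00.

n_i = 4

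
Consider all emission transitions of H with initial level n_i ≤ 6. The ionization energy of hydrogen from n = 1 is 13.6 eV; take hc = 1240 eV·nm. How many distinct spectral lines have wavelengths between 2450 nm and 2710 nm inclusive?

1

Enumerate all n_i → n_f pairs with 1 ≤ n_f < n_i ≤ 6 and compute λ = 1240 / [13.6·1·(1/n_f² − 1/n_i²)].
Lines falling in [2450, 2710] nm: 6→4 (2626 nm).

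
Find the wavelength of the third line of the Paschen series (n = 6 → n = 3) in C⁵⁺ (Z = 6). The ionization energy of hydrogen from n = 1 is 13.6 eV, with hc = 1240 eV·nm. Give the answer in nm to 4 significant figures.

The Paschen series terminates on n_f = 3; the third line has n_i = 3+3 = 6.
ΔE = 489.6 × (1/3² − 1/6²) = 40.80 eV.
λ = 1240 / 40.80 = 30.39 nm.

30.39 nm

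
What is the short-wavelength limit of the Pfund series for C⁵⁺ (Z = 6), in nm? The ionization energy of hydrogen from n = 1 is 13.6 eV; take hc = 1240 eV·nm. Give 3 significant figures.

63.3 nm

The Pfund series has lower level n_f = 5; the series limit corresponds to n_i → ∞.
ΔE_max = 13.6 × 36 / 5² = 19.58 eV.
λ_min = 1240 / 19.58 = 63.3 nm.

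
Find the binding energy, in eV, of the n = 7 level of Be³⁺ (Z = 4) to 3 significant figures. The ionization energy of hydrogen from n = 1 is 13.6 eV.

E_n = −13.6 Z²/n² = −217.6/n² eV for Z = 4.
E_7 = −217.6/49 = −4.44 eV, so ionization (to E = 0) requires 4.44 eV.

4.44 eV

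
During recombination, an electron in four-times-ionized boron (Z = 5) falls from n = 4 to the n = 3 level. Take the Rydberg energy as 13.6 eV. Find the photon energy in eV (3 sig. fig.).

The Bohr energies scale as Z², so for Z = 5: E_n = −340.0/n² eV.
E_4 = −340.0/16 = −21.25 eV and E_3 = −340.0/9 = −37.78 eV.
The photon energy is |E_4 − E_3| = 16.5 eV.

16.5 eV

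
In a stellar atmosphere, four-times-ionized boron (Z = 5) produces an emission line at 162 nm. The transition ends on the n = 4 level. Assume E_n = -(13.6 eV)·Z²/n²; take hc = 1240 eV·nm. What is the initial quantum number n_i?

The photon energy is ΔE = hc/λ = 1240 / 162 = 7.654 eV.
With Z = 5, ΔE = 340.0 × (1/n_f² − 1/n_i²), so 1/n_f² − 1/n_i² = 0.02251.
With n_f = 4: 1/n_i² = 1/16 − 0.02251 = 0.03999, so n_i ≈ 5.00.

n_i = 5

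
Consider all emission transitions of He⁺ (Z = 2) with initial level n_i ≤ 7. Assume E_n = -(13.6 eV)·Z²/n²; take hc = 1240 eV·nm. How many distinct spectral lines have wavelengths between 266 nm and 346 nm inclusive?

Enumerate all n_i → n_f pairs with 1 ≤ n_f < n_i ≤ 7 and compute λ = 1240 / [13.6·4·(1/n_f² − 1/n_i²)].
Lines falling in [266, 346] nm: 6→3 (273.5 nm), 5→3 (320.5 nm).

2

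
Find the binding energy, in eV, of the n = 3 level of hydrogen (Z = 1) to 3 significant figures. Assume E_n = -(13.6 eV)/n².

E_3 = −13.60/9 = −1.51 eV, so ionization (to E = 0) requires 1.51 eV.

1.51 eV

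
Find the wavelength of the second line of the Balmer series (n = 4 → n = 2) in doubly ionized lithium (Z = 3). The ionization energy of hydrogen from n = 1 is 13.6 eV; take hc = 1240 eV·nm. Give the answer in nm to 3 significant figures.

54.0 nm

The Balmer series terminates on n_f = 2; the second line has n_i = 2+2 = 4.
ΔE = 122.4 × (1/2² − 1/4²) = 22.95 eV.
λ = 1240 / 22.95 = 54.0 nm.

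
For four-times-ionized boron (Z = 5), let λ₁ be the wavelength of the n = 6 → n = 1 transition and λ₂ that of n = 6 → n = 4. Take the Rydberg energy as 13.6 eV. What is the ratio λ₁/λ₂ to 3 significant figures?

0.0357

λ ∝ 1/ΔE ∝ 1/(1/n_f² − 1/n_i²), and the Z² and hc factors cancel in the ratio.
λ₁/λ₂ = (1/4² − 1/6²)/(1/1² − 1/6²) = 0.03472/0.9722 = 0.0357.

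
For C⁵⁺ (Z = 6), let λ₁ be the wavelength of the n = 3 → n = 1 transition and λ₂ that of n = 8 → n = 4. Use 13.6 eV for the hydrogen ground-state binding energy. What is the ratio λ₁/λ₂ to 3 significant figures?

0.0527

λ ∝ 1/ΔE ∝ 1/(1/n_f² − 1/n_i²), and the Z² and hc factors cancel in the ratio.
λ₁/λ₂ = (1/4² − 1/8²)/(1/1² − 1/3²) = 0.04688/0.8889 = 0.0527.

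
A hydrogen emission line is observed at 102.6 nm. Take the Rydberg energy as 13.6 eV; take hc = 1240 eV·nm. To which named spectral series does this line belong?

ΔE = 1240/102.6 = 12.09 eV.
This matches 13.6 × (1/1² − 1/3²), so n_f = 1: the Lyman series.

Lyman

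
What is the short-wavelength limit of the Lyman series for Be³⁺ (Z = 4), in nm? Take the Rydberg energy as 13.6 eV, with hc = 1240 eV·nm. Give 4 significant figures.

The Lyman series has lower level n_f = 1; the series limit corresponds to n_i → ∞.
ΔE_max = 13.6 × 16 / 1² = 217.6 eV.
λ_min = 1240 / 217.6 = 5.699 nm.

5.699 nm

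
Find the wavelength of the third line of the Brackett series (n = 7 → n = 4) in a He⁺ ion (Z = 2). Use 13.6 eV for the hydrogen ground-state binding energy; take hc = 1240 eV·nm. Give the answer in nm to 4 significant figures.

541.5 nm

The Brackett series terminates on n_f = 4; the third line has n_i = 4+3 = 7.
ΔE = 54.40 × (1/4² − 1/7²) = 2.290 eV.
λ = 1240 / 2.290 = 541.5 nm.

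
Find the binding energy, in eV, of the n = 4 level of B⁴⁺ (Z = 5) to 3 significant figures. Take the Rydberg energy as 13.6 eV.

E_n = −13.6 Z²/n² = −340.0/n² eV for Z = 5.
E_4 = −340.0/16 = −21.3 eV, so ionization (to E = 0) requires 21.3 eV.

21.3 eV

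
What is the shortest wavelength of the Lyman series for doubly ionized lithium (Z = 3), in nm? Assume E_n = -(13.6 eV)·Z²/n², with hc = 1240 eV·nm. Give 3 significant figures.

10.1 nm

The Lyman series has lower level n_f = 1; the series limit corresponds to n_i → ∞.
ΔE_max = 13.6 × 9 / 1² = 122.4 eV.
λ_min = 1240 / 122.4 = 10.1 nm.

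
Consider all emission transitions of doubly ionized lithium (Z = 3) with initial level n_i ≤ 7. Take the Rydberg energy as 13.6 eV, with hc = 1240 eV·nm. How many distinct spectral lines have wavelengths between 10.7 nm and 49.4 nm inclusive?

6

Enumerate all n_i → n_f pairs with 1 ≤ n_f < n_i ≤ 7 and compute λ = 1240 / [13.6·9·(1/n_f² − 1/n_i²)].
Lines falling in [10.7, 49.4] nm: 4→1 (10.81 nm), 3→1 (11.40 nm), 2→1 (13.51 nm), 7→2 (44.12 nm), 6→2 (45.59 nm), 5→2 (48.24 nm).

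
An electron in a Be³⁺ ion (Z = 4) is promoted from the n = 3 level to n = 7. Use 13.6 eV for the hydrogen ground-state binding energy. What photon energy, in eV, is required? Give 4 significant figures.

19.74 eV

The Bohr energies scale as Z², so for Z = 4: E_n = −217.6/n² eV.
E_7 = −217.6/49 = −4.441 eV and E_3 = −217.6/9 = −24.18 eV.
The photon energy is |E_7 − E_3| = 19.74 eV.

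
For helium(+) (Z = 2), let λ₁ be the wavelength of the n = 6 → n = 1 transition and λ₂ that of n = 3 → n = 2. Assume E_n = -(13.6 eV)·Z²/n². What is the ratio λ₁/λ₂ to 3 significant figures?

λ ∝ 1/ΔE ∝ 1/(1/n_f² − 1/n_i²), and the Z² and hc factors cancel in the ratio.
λ₁/λ₂ = (1/2² − 1/3²)/(1/1² − 1/6²) = 0.1389/0.9722 = 0.143.

0.143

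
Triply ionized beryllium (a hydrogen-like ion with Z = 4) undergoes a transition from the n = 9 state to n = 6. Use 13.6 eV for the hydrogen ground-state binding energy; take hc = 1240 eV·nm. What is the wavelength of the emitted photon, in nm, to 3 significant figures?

369 nm

For Z = 4 the level energies scale as Z², so the effective Rydberg energy is 13.6 × 16 = 217.6 eV.
ΔE = 217.6 × (1/6² − 1/9²) = 217.6 × 0.01543 = 3.358 eV.
λ = hc/ΔE = 1240 / 3.358 = 369 nm.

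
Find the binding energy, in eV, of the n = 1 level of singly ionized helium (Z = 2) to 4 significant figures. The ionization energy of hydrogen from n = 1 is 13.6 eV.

54.40 eV

E_n = −13.6 Z²/n² = −54.40/n² eV for Z = 2.
E_1 = −54.40/1 = −54.40 eV, so ionization (to E = 0) requires 54.40 eV.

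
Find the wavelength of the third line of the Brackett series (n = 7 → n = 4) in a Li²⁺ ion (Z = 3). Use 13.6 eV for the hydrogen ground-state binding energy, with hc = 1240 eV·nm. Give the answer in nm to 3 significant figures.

The Brackett series terminates on n_f = 4; the third line has n_i = 4+3 = 7.
ΔE = 122.4 × (1/4² − 1/7²) = 5.152 eV.
λ = 1240 / 5.152 = 241 nm.

241 nm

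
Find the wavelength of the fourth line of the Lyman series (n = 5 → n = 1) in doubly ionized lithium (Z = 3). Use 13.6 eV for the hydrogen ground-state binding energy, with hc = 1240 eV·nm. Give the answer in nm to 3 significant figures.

The Lyman series terminates on n_f = 1; the fourth line has n_i = 1+4 = 5.
ΔE = 122.4 × (1/1² − 1/5²) = 117.5 eV.
λ = 1240 / 117.5 = 10.6 nm.

10.6 nm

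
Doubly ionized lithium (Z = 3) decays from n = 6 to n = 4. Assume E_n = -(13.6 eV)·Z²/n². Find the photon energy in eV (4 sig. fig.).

4.250 eV

The Bohr energies scale as Z², so for Z = 3: E_n = −122.4/n² eV.
E_6 = −122.4/36 = −3.400 eV and E_4 = −122.4/16 = −7.650 eV.
The photon energy is |E_6 − E_4| = 4.250 eV.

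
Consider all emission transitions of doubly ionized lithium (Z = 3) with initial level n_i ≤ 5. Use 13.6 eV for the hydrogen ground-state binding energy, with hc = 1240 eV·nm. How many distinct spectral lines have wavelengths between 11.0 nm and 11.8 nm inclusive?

1

Enumerate all n_i → n_f pairs with 1 ≤ n_f < n_i ≤ 5 and compute λ = 1240 / [13.6·9·(1/n_f² − 1/n_i²)].
Lines falling in [11.0, 11.8] nm: 3→1 (11.40 nm).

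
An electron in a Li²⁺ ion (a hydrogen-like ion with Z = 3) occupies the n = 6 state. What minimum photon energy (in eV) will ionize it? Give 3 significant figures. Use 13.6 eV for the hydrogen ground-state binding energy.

E_n = −13.6 Z²/n² = −122.4/n² eV for Z = 3.
E_6 = −122.4/36 = −3.40 eV, so ionization (to E = 0) requires 3.40 eV.

3.40 eV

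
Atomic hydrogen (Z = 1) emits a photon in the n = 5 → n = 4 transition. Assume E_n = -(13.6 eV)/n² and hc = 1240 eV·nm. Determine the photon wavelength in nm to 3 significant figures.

4050 nm

ΔE = 13.60 × (1/4² − 1/5²) = 13.60 × 0.02250 = 0.3060 eV.
λ = hc/ΔE = 1240 / 0.3060 = 4050 nm.
This line belongs to the Brackett series.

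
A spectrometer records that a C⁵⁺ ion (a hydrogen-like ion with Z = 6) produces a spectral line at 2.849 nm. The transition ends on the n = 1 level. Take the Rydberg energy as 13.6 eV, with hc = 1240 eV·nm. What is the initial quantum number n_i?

n_i = 3

The photon energy is ΔE = hc/λ = 1240 / 2.849 = 435.2 eV.
With Z = 6, ΔE = 489.6 × (1/n_f² − 1/n_i²), so 1/n_f² − 1/n_i² = 0.8890.
With n_f = 1: 1/n_i² = 1/1 − 0.8890 = 0.1110, so n_i ≈ 3.00.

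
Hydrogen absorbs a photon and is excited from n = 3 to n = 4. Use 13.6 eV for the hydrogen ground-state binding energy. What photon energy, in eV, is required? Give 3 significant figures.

E_4 = −13.60/16 = −0.8500 eV and E_3 = −13.60/9 = −1.511 eV.
The photon energy is |E_4 − E_3| = 0.661 eV.

0.661 eV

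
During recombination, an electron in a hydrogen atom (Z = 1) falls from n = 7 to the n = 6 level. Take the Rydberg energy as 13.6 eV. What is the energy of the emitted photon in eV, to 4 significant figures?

E_7 = −13.60/49 = −0.2776 eV and E_6 = −13.60/36 = −0.3778 eV.
The photon energy is |E_7 − E_6| = 0.1002 eV.

0.1002 eV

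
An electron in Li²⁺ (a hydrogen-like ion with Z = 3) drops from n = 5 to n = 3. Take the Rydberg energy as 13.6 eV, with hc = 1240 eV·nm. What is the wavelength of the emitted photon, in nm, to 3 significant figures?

142 nm

For Z = 3 the level energies scale as Z², so the effective Rydberg energy is 13.6 × 9 = 122.4 eV.
ΔE = 122.4 × (1/3² − 1/5²) = 122.4 × 0.07111 = 8.704 eV.
λ = hc/ΔE = 1240 / 8.704 = 142 nm.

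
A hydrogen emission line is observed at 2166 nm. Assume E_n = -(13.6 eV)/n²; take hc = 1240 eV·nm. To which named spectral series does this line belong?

Brackett

ΔE = 1240/2166 = 0.5725 eV.
This matches 13.6 × (1/4² − 1/7²), so n_f = 4: the Brackett series.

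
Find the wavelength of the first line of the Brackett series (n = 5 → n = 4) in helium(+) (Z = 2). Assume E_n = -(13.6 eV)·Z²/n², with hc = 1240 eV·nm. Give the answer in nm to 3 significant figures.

1010 nm

The Brackett series terminates on n_f = 4; the first line has n_i = 4+1 = 5.
ΔE = 54.40 × (1/4² − 1/5²) = 1.224 eV.
λ = 1240 / 1.224 = 1010 nm.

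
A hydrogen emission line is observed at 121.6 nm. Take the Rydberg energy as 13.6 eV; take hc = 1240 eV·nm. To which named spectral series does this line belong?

Lyman

ΔE = 1240/121.6 = 10.20 eV.
This matches 13.6 × (1/1² − 1/2²), so n_f = 1: the Lyman series.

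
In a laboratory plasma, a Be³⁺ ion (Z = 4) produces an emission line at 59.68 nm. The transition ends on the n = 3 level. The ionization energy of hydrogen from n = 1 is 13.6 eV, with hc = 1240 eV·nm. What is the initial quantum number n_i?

The photon energy is ΔE = hc/λ = 1240 / 59.68 = 20.78 eV.
With Z = 4, ΔE = 217.6 × (1/n_f² − 1/n_i²), so 1/n_f² − 1/n_i² = 0.09548.
With n_f = 3: 1/n_i² = 1/9 − 0.09548 = 0.01563, so n_i ≈ 8.00.

n_i = 8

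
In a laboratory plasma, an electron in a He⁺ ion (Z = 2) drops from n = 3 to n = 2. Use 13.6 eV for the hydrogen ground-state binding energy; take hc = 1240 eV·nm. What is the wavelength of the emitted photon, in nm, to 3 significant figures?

164 nm

For Z = 2 the level energies scale as Z², so the effective Rydberg energy is 13.6 × 4 = 54.40 eV.
ΔE = 54.40 × (1/2² − 1/3²) = 54.40 × 0.1389 = 7.556 eV.
λ = hc/ΔE = 1240 / 7.556 = 164 nm.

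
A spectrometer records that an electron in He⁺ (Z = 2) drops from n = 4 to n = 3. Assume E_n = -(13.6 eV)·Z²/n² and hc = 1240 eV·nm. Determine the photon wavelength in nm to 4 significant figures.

468.9 nm

For Z = 2 the level energies scale as Z², so the effective Rydberg energy is 13.6 × 4 = 54.40 eV.
ΔE = 54.40 × (1/3² − 1/4²) = 54.40 × 0.04861 = 2.644 eV.
λ = hc/ΔE = 1240 / 2.644 = 468.9 nm.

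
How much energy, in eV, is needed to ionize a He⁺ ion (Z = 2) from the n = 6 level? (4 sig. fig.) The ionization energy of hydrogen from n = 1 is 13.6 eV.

E_n = −13.6 Z²/n² = −54.40/n² eV for Z = 2.
E_6 = −54.40/36 = −1.511 eV, so ionization (to E = 0) requires 1.511 eV.

1.511 eV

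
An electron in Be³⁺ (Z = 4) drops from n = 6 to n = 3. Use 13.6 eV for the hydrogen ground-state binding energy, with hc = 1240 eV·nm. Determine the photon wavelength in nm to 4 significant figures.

For Z = 4 the level energies scale as Z², so the effective Rydberg energy is 13.6 × 16 = 217.6 eV.
ΔE = 217.6 × (1/3² − 1/6²) = 217.6 × 0.08333 = 18.13 eV.
λ = hc/ΔE = 1240 / 18.13 = 68.38 nm.

68.38 nm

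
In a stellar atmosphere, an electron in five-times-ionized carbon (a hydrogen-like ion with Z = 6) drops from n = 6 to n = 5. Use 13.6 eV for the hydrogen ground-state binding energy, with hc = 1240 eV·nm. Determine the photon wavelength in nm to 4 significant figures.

For Z = 6 the level energies scale as Z², so the effective Rydberg energy is 13.6 × 36 = 489.6 eV.
ΔE = 489.6 × (1/5² − 1/6²) = 489.6 × 0.01222 = 5.984 eV.
λ = hc/ΔE = 1240 / 5.984 = 207.2 nm.

207.2 nm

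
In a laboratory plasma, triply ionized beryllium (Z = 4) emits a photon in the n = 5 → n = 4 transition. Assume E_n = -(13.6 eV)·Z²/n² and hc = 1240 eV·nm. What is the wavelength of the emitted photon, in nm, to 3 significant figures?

253 nm

For Z = 4 the level energies scale as Z², so the effective Rydberg energy is 13.6 × 16 = 217.6 eV.
ΔE = 217.6 × (1/4² − 1/5²) = 217.6 × 0.02250 = 4.896 eV.
λ = hc/ΔE = 1240 / 4.896 = 253 nm.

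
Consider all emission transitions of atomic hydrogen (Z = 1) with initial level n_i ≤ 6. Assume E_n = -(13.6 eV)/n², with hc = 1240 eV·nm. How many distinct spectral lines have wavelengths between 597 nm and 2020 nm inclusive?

4

Enumerate all n_i → n_f pairs with 1 ≤ n_f < n_i ≤ 6 and compute λ = 1240 / [13.6·1·(1/n_f² − 1/n_i²)].
Lines falling in [597, 2020] nm: 3→2 (656.5 nm), 6→3 (1094 nm), 5→3 (1282 nm), 4→3 (1876 nm).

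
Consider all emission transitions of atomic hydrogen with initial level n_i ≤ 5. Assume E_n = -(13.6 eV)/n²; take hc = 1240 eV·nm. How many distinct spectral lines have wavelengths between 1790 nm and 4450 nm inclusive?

Enumerate all n_i → n_f pairs with 1 ≤ n_f < n_i ≤ 5 and compute λ = 1240 / [13.6·1·(1/n_f² − 1/n_i²)].
Lines falling in [1790, 4450] nm: 4→3 (1876 nm), 5→4 (4052 nm).

2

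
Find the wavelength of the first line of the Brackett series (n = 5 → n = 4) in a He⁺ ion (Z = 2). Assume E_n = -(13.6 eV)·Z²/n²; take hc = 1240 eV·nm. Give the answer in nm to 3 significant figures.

1010 nm

The Brackett series terminates on n_f = 4; the first line has n_i = 4+1 = 5.
ΔE = 54.40 × (1/4² − 1/5²) = 1.224 eV.
λ = 1240 / 1.224 = 1010 nm.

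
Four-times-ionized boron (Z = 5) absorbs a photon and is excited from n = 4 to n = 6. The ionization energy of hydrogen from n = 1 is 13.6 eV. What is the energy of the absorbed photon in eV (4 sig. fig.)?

The Bohr energies scale as Z², so for Z = 5: E_n = −340.0/n² eV.
E_6 = −340.0/36 = −9.444 eV and E_4 = −340.0/16 = −21.25 eV.
The photon energy is |E_6 − E_4| = 11.81 eV.

11.81 eV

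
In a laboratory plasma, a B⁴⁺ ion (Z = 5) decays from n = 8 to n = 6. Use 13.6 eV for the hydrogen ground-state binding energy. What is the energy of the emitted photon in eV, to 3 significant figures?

The Bohr energies scale as Z², so for Z = 5: E_n = −340.0/n² eV.
E_8 = −340.0/64 = −5.313 eV and E_6 = −340.0/36 = −9.444 eV.
The photon energy is |E_8 − E_6| = 4.13 eV.

4.13 eV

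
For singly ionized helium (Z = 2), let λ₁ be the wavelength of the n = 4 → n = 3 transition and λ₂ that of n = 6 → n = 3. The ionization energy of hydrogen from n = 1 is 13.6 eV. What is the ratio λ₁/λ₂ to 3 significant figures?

1.71

λ ∝ 1/ΔE ∝ 1/(1/n_f² − 1/n_i²), and the Z² and hc factors cancel in the ratio.
λ₁/λ₂ = (1/3² − 1/6²)/(1/3² − 1/4²) = 0.08333/0.04861 = 1.71.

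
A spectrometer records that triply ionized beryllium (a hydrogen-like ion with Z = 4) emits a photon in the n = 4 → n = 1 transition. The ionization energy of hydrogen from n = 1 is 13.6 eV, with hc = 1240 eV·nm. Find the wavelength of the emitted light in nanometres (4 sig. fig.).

6.078 nm

For Z = 4 the level energies scale as Z², so the effective Rydberg energy is 13.6 × 16 = 217.6 eV.
ΔE = 217.6 × (1/1² − 1/4²) = 217.6 × 0.9375 = 204.0 eV.
λ = hc/ΔE = 1240 / 204.0 = 6.078 nm.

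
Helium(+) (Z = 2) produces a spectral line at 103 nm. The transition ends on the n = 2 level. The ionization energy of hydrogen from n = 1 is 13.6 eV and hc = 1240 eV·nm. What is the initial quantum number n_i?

n_i = 6

The photon energy is ΔE = hc/λ = 1240 / 103 = 12.04 eV.
With Z = 2, ΔE = 54.40 × (1/n_f² − 1/n_i²), so 1/n_f² − 1/n_i² = 0.2213.
With n_f = 2: 1/n_i² = 1/4 − 0.2213 = 0.02870, so n_i ≈ 5.90.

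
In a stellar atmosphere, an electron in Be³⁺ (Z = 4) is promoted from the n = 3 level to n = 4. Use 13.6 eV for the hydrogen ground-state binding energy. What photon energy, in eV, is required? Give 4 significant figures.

The Bohr energies scale as Z², so for Z = 4: E_n = −217.6/n² eV.
E_4 = −217.6/16 = −13.60 eV and E_3 = −217.6/9 = −24.18 eV.
The photon energy is |E_4 − E_3| = 10.58 eV.

10.58 eV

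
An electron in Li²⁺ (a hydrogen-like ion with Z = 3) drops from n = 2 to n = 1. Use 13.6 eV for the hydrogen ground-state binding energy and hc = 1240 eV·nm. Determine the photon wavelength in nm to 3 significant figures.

13.5 nm

For Z = 3 the level energies scale as Z², so the effective Rydberg energy is 13.6 × 9 = 122.4 eV.
ΔE = 122.4 × (1/1² − 1/2²) = 122.4 × 0.7500 = 91.80 eV.
λ = hc/ΔE = 1240 / 91.80 = 13.5 nm.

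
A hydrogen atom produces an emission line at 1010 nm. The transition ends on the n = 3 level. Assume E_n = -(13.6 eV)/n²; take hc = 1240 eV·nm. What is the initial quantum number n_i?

The photon energy is ΔE = hc/λ = 1240 / 1010 = 1.228 eV.
With Z = 1, ΔE = 13.60 × (1/n_f² − 1/n_i²), so 1/n_f² − 1/n_i² = 0.09027.
With n_f = 3: 1/n_i² = 1/9 − 0.09027 = 0.02084, so n_i ≈ 6.93.

n_i = 7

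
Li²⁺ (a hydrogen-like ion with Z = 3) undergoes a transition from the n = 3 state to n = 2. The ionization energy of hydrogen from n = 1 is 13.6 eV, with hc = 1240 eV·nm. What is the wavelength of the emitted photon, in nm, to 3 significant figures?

72.9 nm

For Z = 3 the level energies scale as Z², so the effective Rydberg energy is 13.6 × 9 = 122.4 eV.
ΔE = 122.4 × (1/2² − 1/3²) = 122.4 × 0.1389 = 17.00 eV.
λ = hc/ΔE = 1240 / 17.00 = 72.9 nm.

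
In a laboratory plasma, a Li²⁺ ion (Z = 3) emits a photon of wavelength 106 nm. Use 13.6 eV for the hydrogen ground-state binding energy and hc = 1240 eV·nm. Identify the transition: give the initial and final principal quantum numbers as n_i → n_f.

n_i = 8, n_f = 3

The photon energy is ΔE = hc/λ = 1240 / 106 = 11.70 eV.
With Z = 3, ΔE = 122.4 × (1/n_f² − 1/n_i²), so 1/n_f² − 1/n_i² = 0.09557.
Trying n_f = 3 gives 1/n_i² = 0.01554, i.e. n_i ≈ 8; this pair matches.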